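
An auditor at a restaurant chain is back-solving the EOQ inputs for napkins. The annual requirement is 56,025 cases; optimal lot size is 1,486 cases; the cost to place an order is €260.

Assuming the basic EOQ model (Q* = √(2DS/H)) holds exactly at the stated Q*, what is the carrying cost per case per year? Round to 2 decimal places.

€13.19

EOQ relation: Q² = 2DS/H, so rearrange for the unknown.
H = 2DS / Q² = 2 × 56,025 × 260 / 1,486² = 13.1931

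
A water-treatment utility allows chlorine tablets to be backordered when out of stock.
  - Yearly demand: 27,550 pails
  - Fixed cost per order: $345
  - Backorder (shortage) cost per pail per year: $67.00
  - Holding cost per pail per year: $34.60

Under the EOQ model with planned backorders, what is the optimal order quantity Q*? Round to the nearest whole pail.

913 pails

Q* = √(2DS/H) · √((H + b)/b)
   = √(2 × 27,550 × 345 / 34.6) · √((34.6 + 67) / 67)
   = 741.220 × 1.2314 ≈ 912.76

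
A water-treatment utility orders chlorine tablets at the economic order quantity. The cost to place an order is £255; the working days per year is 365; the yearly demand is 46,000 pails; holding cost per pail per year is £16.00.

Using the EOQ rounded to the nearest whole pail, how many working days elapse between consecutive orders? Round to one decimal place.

EOQ = √(2DS/H) = √(2 × 46,000 × 255 / 16)
    = √(1,466,250.00) ≈ 1,210.89 → Q = 1,211 pails
T = Q/D × 365 days = 1,211/46,000 × 365 = 9.609 days

9.6 days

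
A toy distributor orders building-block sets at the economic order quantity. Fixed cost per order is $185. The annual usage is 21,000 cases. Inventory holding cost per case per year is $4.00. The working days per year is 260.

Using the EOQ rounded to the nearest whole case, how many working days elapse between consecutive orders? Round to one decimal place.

2DS/H = 2·21,000·185/4 = 1,942,500.00
EOQ = √1,942,500.00 ≈ 1,393.74 → Q = 1,394 cases
Days between orders = 260 / (D/Q) = 260 / 15.065 ≈ 17.259

17.3 days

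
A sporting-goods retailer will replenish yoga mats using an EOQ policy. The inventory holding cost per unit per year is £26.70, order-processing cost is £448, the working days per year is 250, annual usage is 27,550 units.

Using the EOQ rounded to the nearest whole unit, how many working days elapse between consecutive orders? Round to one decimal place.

2DS/H = 2·27,550·448/26.7 = 924,524.34
EOQ = √924,524.34 ≈ 961.52 → Q = 962 units
Days between orders = 250 / (D/Q) = 250 / 28.638 ≈ 8.730

8.7 days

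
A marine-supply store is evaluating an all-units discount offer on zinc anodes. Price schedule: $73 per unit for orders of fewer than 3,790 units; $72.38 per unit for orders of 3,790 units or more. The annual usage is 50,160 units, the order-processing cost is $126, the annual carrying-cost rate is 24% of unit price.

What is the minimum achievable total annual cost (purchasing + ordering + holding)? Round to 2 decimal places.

$3,665,166.81

H₁ = 24%×$73 = $17.5200;  H₂ = 24%×$72.38 = $17.3712
EOQ₁ = √(2×50,160×126/17.5200) = 849.40  (< 3,790, feasible at tier 1)
EOQ₂ = √(2×50,160×126/17.3712) = 853.03  (< 3,790 → use Q = 3,790 at tier-2 price)
TC(tier 1 (EOQ₁), Q≈849.4) = $3,676,561.48
TC(tier 2, Q≈3,790.0) = $3,665,166.81
Minimum at tier 2: $3,665,166.81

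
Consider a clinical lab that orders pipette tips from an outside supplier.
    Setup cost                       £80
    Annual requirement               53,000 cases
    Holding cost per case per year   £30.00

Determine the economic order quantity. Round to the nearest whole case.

532 cases

Q* = √(2·D·S / H) = √(2·53,000·80 / 30) = √282,666.7 ≈ 531.66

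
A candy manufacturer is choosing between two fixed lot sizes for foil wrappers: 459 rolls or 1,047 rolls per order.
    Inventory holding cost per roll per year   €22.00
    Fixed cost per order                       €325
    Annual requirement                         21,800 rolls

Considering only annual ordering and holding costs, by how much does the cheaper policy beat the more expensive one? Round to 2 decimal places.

€2,200.78

For each Q, cost = (D/Q)·S + (Q/2)·H.
TC(459) = (21,800/459)×325 + (459/2)×22 = €20,484.73
TC(1,047) = (21,800/1,047)×325 + (1,047/2)×22 = €18,283.95
Cheaper: Q = 1,047.  Difference = €2,200.78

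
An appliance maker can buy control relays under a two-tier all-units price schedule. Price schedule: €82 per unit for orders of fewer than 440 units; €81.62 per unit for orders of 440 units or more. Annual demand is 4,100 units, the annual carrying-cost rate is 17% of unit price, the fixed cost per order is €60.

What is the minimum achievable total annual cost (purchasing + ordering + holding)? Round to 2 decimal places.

H₁ = 17%×€82 = €13.9400;  H₂ = 17%×€81.62 = €13.8754
EOQ₁ = √(2×4,100×60/13.9400) = 187.87  (< 440, feasible at tier 1)
EOQ₂ = √(2×4,100×60/13.8754) = 188.30  (< 440 → use Q = 440 at tier-2 price)
TC(tier 1 (EOQ₁), Q≈187.9) = €338,818.87
TC(tier 2, Q≈440.0) = €338,253.68
Minimum at tier 2: €338,253.68

€338,253.68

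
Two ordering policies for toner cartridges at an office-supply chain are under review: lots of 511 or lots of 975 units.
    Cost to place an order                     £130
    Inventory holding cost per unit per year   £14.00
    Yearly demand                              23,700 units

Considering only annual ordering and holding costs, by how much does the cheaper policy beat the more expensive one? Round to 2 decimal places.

£378.65

For each Q, cost = (D/Q)·S + (Q/2)·H.
TC(511) = (23,700/511)×130 + (511/2)×14 = £9,606.35
TC(975) = (23,700/975)×130 + (975/2)×14 = £9,985.00
Lots of 511 are cheaper by £378.65.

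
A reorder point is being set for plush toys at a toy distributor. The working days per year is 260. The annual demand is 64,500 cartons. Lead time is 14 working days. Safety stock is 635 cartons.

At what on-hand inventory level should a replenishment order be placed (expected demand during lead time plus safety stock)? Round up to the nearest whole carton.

4,109 cartons

Daily demand d = 64,500 / 260 = 248.077 cartons/day
Demand during lead time = 248.077 × 14 = 3,473.08
Reorder point = 3,473.08 + 635 = 4,108.08 → round up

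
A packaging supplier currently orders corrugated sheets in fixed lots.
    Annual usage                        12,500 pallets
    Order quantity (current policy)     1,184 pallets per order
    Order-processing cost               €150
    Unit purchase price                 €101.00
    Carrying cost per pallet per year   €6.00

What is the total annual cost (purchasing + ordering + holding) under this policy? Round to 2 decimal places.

€1,267,635.61

Annual ordering cost = (D/Q)·S = (12,500/1,184) × 150 = €1,583.61
Annual holding cost  = (Q/2)·H = (1,184/2) × 6 = €3,552.00
Purchase cost = D·C = 12,500 × 101 = €1,262,500.00
Total = €1,583.61 + €3,552.00 + €1,262,500.00 = €1,267,635.61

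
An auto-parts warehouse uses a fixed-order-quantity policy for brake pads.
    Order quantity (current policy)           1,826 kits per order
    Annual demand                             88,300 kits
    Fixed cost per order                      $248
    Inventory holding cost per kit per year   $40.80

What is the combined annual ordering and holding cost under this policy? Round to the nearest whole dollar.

Ordering: D/Q × S = 88,300/1,826 × $248 = $11,992.55
Holding:  Q/2 × H = 1,826/2 × $40.8 = $37,250.40
Total = $11,992.55 + $37,250.40 = $49,242.95

$49,243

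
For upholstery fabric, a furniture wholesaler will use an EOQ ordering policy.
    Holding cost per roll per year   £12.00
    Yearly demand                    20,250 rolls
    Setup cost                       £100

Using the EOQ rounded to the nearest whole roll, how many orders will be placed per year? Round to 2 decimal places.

34.85 orders per year

2DS/H = 2·20,250·100/12 = 337,500.00
EOQ = √337,500.00 ≈ 580.95 → Q = 581
N = D/Q = 20,250/581 ≈ 34.854 orders/yr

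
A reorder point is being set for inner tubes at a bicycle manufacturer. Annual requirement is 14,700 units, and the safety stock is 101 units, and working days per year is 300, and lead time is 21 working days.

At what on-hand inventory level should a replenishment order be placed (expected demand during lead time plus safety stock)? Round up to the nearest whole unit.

1,130 units

Daily demand d = 14,700 / 300 = 49.000 units/day
Demand during lead time = 49.000 × 21 = 1,029.00
Reorder point = 1,029.00 + 101 = 1,130.00 → round up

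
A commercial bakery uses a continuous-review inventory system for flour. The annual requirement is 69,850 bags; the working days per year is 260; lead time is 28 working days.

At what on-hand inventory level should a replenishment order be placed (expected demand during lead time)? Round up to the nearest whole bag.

Daily demand d = 69,850 / 260 = 268.654 bags/day
Demand during lead time = 268.654 × 28 = 7,522.31
Reorder point = 7,522.31 → round up

7,523 bags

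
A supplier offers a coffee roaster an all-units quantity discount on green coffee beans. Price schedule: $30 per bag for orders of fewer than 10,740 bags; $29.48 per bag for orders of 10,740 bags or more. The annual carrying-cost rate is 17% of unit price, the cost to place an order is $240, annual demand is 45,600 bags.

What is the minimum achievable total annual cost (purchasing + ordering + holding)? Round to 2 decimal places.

H₁ = 17%×$30 = $5.1000;  H₂ = 17%×$29.48 = $5.0116
EOQ₁ = √(2×45,600×240/5.1000) = 2,071.66  (< 10,740, feasible at tier 1)
EOQ₂ = √(2×45,600×240/5.0116) = 2,089.85  (< 10,740 → use Q = 10,740 at tier-2 price)
TC(tier 1 (EOQ₁), Q≈2,071.7) = $1,378,565.45
TC(tier 2, Q≈10,740.0) = $1,372,219.29
Minimum at tier 2: $1,372,219.29

$1,372,219.29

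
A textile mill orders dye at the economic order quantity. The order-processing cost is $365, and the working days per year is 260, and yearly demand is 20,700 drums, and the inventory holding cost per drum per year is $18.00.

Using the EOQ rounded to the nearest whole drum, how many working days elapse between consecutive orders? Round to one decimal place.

11.5 days

2DS/H = 2·20,700·365/18 = 839,500.00
EOQ = √839,500.00 ≈ 916.24 → Q = 916 drums
Days between orders = 260 / (D/Q) = 260 / 22.598 ≈ 11.505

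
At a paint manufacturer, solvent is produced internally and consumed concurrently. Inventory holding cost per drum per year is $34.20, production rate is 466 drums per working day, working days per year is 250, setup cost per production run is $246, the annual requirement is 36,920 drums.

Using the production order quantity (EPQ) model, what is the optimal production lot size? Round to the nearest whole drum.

882 drums

Daily demand d = 36,920/250 = 147.680; p = 466; 1 − d/p = 0.68309
EPQ = √(2DS / (H(1 − d/p)))
    = √(2 × 36,920 × 246 / (34.2 × 0.68309)) ≈ 881.78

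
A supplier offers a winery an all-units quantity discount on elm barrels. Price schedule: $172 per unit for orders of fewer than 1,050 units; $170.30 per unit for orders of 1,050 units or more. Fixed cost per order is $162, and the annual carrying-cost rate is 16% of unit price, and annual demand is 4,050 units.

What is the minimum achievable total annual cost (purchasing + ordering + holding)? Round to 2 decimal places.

H₁ = 16%×$172 = $27.5200;  H₂ = 16%×$170.30 = $27.2480
EOQ₁ = √(2×4,050×162/27.5200) = 218.36  (< 1,050, feasible at tier 1)
EOQ₂ = √(2×4,050×162/27.2480) = 219.45  (< 1,050 → use Q = 1,050 at tier-2 price)
TC(tier 1 (EOQ₁), Q≈218.4) = $702,609.30
TC(tier 2, Q≈1,050.0) = $704,645.06
Minimum at tier 1 (EOQ₁): $702,609.30

$702,609.30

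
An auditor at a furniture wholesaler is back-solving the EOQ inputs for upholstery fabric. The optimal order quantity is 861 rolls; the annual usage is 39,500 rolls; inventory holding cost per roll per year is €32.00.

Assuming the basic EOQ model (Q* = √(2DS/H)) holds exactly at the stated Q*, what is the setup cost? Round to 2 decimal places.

€300.28

EOQ relation: Q² = 2DS/H, so rearrange for the unknown.
S = Q²H / (2D) = 861² × 32 / (2 × 39,500) = 300.2819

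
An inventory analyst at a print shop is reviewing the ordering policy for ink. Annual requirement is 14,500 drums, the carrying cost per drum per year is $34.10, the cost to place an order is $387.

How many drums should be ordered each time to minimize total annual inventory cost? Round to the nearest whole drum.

574 drums

Optimal lot size Q* = (2 × 14,500 × $387 / $34.1)^½ ≈ 573.69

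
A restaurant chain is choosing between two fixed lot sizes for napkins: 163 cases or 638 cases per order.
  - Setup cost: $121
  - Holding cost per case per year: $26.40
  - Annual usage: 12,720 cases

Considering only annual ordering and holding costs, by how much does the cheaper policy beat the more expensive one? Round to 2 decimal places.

$760.04

TC(Q) = (D/Q)S + (Q/2)H
TC(163) = (12,720/163)×121 + (163/2)×26.4 = $11,594.05
TC(638) = (12,720/638)×121 + (638/2)×26.4 = $10,834.01
Lots of 638 are cheaper by $760.04.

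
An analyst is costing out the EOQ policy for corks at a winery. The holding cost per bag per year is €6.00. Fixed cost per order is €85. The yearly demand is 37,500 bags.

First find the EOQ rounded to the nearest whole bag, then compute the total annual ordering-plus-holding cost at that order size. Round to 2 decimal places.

€6,184.66

EOQ = √(2DS/H) = √(2 × 37,500 × 85 / 6)
    = √(1,062,500.00) ≈ 1,030.78 → Q = 1,031 bags
Orders/yr = 37,500/1,031 = 36.372; ordering cost = 36.372 × €85 = €3,091.66
Average inventory = 1,031/2 = 515.5; holding cost = 515.5 × €6 = €3,093.00
Total = €3,091.66 + €3,093.00 = €6,184.66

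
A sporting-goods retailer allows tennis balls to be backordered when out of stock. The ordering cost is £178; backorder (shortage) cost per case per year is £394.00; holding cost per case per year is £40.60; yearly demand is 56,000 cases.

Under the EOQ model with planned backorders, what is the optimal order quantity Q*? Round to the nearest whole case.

Q* = √(2DS/H) · √((H + b)/b)
   = √(2 × 56,000 × 178 / 40.6) · √((40.6 + 394) / 394)
   = 700.739 × 1.0503 ≈ 735.96

736 cases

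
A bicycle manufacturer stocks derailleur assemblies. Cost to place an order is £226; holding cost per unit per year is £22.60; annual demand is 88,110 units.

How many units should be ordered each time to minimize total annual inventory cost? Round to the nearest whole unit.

EOQ = √(2DS/H) = √(2 × 88,110 × 226 / 22.6)
    = √(1,762,200.00) ≈ 1,327.48

1,327 units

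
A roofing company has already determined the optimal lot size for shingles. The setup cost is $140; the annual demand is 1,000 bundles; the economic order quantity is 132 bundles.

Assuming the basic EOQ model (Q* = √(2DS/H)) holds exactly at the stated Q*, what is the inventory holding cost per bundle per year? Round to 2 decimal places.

$16.07

From Q* = √(2DS/H) ⇒ Q*² = 2DS/H.
H = 2DS / Q² = 2 × 1,000 × 140 / 132² = 16.0698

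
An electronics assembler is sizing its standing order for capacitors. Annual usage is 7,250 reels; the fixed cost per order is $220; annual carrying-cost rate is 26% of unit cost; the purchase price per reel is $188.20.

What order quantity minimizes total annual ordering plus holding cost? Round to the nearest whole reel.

255 reels

Carrying cost H = $188.2 × 26% = $48.9320/reel/yr
Q* = √(2·D·S / H) = √(2·7,250·220 / 48.932) = √65,192.5 ≈ 255.33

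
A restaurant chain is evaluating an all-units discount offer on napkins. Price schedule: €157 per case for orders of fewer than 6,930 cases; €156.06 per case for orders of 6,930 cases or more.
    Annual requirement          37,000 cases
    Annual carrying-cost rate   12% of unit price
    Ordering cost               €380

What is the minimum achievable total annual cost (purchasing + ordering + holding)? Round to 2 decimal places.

H₁ = 12%×€157 = €18.8400;  H₂ = 12%×€156.06 = €18.7272
EOQ₁ = √(2×37,000×380/18.8400) = 1,221.71  (< 6,930, feasible at tier 1)
EOQ₂ = √(2×37,000×380/18.7272) = 1,225.38  (< 6,930 → use Q = 6,930 at tier-2 price)
TC(tier 1 (EOQ₁), Q≈1,221.7) = €5,832,016.97
TC(tier 2, Q≈6,930.0) = €5,841,138.61
Minimum at tier 1 (EOQ₁): €5,832,016.97

€5,832,016.97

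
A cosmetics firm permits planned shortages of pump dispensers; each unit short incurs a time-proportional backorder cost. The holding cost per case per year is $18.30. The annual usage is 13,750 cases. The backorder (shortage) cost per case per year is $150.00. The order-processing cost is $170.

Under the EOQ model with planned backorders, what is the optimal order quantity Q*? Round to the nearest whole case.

Q* = √(2DS/H) · √((H + b)/b)
   = √(2 × 13,750 × 170 / 18.3) · √((18.3 + 150) / 150)
   = 505.435 × 1.0592 ≈ 535.38

535 cases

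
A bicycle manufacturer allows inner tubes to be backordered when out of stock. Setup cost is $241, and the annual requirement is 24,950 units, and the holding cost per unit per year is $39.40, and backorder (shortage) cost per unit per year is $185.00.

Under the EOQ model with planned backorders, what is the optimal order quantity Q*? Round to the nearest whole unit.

608 units

Q* = √(2DS/H) · √((H + b)/b)
   = √(2 × 24,950 × 241 / 39.4) · √((39.4 + 185) / 185)
   = 552.473 × 1.1014 ≈ 608.47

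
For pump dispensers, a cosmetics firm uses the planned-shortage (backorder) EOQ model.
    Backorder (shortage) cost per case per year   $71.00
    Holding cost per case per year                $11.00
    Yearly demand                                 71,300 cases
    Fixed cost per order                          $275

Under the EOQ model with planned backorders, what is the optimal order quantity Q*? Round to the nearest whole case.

2,029 cases

Basic EOQ = √(2·71,300·275/11) = 1,888.121
Backorder adjustment √((H+b)/b) = √((11+71)/71) = 1.0747
Q* = 1,888.121 × 1.0747 ≈ 2,029.12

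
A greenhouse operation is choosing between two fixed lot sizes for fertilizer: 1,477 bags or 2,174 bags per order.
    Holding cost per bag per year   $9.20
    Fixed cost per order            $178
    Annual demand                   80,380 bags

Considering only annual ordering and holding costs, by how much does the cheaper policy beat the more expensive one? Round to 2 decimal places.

$100.49

Annual cost at Q: ordering D·S/Q plus holding Q·H/2.
TC(1,477) = (80,380/1,477)×178 + (1,477/2)×9.2 = $16,481.16
TC(2,174) = (80,380/2,174)×178 + (2,174/2)×9.2 = $16,581.65
|ΔTC| = |$16,481.16 − $16,581.65| = $100.49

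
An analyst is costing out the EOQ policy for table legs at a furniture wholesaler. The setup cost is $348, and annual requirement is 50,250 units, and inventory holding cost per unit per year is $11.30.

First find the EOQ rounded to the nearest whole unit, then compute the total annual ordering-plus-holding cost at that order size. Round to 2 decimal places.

$19,879.79

Q* = √(2·D·S / H) = √(2·50,250·348 / 11.3) = √3,095,044.2 ≈ 1,759.27 → Q = 1,759 units
Ordering: D/Q × S = 50,250/1,759 × $348 = $9,941.44
Holding:  Q/2 × H = 1,759/2 × $11.3 = $9,938.35
Total = $9,941.44 + $9,938.35 = $19,879.79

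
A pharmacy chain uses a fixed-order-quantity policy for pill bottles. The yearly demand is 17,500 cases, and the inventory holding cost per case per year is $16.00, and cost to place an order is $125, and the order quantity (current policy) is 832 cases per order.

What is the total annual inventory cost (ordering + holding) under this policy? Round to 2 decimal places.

Annual ordering cost = (D/Q)·S = (17,500/832) × 125 = $2,629.21
Annual holding cost  = (Q/2)·H = (832/2) × 16 = $6,656.00
Total = $2,629.21 + $6,656.00 = $9,285.21

$9,285.21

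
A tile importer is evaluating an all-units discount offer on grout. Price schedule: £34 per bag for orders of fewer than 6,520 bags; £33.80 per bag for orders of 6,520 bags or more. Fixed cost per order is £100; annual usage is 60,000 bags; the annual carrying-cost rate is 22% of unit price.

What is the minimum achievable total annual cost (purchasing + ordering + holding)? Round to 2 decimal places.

£2,049,474.18

H₁ = 22%×£34 = £7.4800;  H₂ = 22%×£33.80 = £7.4360
EOQ₁ = √(2×60,000×100/7.4800) = 1,266.60  (< 6,520, feasible at tier 1)
EOQ₂ = √(2×60,000×100/7.4360) = 1,270.34  (< 6,520 → use Q = 6,520 at tier-2 price)
TC(tier 1 (EOQ₁), Q≈1,266.6) = £2,049,474.18
TC(tier 2, Q≈6,520.0) = £2,053,161.61
Minimum at tier 1 (EOQ₁): £2,049,474.18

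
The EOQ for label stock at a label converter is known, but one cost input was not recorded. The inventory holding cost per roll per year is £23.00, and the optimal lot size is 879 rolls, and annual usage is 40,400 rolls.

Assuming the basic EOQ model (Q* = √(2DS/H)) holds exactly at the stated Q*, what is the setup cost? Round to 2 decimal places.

From Q* = √(2DS/H) ⇒ Q*² = 2DS/H.
S = Q²H / (2D) = 879² × 23 / (2 × 40,400) = 219.9349

£219.93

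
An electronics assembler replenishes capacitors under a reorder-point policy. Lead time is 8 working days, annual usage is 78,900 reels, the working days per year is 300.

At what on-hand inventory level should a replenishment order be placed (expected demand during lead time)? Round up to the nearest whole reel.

2,104 reels

Daily demand d = 78,900 / 300 = 263.000 reels/day
Demand during lead time = 263.000 × 8 = 2,104.00
Reorder point = 2,104.00 → round up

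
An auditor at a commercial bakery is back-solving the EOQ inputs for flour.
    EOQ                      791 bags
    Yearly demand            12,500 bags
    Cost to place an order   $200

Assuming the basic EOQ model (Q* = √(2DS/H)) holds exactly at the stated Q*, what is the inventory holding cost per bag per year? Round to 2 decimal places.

From Q* = √(2DS/H) ⇒ Q*² = 2DS/H.
H = 2DS / Q² = 2 × 12,500 × 200 / 791² = 7.9913

$7.99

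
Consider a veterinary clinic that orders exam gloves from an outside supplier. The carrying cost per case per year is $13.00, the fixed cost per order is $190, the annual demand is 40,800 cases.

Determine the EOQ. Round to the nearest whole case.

1,092 cases

Optimal lot size Q* = (2 × 40,800 × $190 / $13)^½ ≈ 1,092.07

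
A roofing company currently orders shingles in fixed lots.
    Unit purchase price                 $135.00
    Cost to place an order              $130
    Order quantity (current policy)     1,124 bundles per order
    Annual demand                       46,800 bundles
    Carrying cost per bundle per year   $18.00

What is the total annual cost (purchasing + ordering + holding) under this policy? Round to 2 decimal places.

$6,333,528.81

Orders/yr = 46,800/1,124 = 41.637; ordering cost = 41.637 × $130 = $5,412.81
Average inventory = 1,124/2 = 562; holding cost = 562 × $18 = $10,116.00
Purchase cost = D·C = 46,800 × 135 = $6,318,000.00
Total = $5,412.81 + $10,116.00 + $6,318,000.00 = $6,333,528.81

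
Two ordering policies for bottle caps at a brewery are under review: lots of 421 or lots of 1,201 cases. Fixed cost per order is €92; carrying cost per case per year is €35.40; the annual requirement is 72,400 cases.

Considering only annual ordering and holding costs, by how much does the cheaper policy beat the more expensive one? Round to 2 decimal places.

€3,530.67

TC(Q) = (D/Q)S + (Q/2)H
TC(421) = (72,400/421)×92 + (421/2)×35.4 = €23,273.08
TC(1,201) = (72,400/1,201)×92 + (1,201/2)×35.4 = €26,803.74
Cheaper: Q = 421.  Difference = €3,530.67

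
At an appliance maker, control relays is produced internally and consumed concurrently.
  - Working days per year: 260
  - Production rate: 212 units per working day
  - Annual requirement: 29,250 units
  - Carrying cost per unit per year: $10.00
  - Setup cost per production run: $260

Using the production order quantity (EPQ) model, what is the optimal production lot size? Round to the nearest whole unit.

Daily demand d = 29,250/260 = 112.500; p = 212; 1 − d/p = 0.46934
EPQ = √(2DS / (H(1 − d/p)))
    = √(2 × 29,250 × 260 / (10 × 0.46934)) ≈ 1,800.20

1,800 units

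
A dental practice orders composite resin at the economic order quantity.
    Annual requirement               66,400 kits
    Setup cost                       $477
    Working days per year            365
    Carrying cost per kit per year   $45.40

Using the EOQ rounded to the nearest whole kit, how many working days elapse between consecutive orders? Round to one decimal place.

2DS/H = 2·66,400·477/45.4 = 1,395,277.53
EOQ = √1,395,277.53 ≈ 1,181.22 → Q = 1,181 kits
Cycle time = (working days × Q)/D = (365 × 1,181) / 66,400 = 6.492 days

6.5 days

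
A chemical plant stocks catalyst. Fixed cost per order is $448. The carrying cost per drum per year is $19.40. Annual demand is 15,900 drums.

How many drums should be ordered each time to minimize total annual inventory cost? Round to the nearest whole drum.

857 drums

Q* = √(2·D·S / H) = √(2·15,900·448 / 19.4) = √734,350.5 ≈ 856.94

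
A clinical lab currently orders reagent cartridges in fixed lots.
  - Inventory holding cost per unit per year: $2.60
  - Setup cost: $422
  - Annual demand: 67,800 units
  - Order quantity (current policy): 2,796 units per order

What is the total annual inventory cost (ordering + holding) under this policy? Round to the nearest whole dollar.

Annual ordering cost = (D/Q)·S = (67,800/2,796) × 422 = $10,233.05
Annual holding cost  = (Q/2)·H = (2,796/2) × 2.6 = $3,634.80
Total = $10,233.05 + $3,634.80 = $13,867.85

$13,868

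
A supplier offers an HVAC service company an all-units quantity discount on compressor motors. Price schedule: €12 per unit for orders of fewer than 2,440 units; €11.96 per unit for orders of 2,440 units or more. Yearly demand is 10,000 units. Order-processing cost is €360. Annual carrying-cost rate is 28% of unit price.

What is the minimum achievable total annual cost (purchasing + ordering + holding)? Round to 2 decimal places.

€124,918.54

H₁ = 28%×€12 = €3.3600;  H₂ = 28%×€11.96 = €3.3488
EOQ₁ = √(2×10,000×360/3.3600) = 1,463.85  (< 2,440, feasible at tier 1)
EOQ₂ = √(2×10,000×360/3.3488) = 1,466.30  (< 2,440 → use Q = 2,440 at tier-2 price)
TC(tier 1 (EOQ₁), Q≈1,463.9) = €124,918.54
TC(tier 2, Q≈2,440.0) = €125,160.95
Minimum at tier 1 (EOQ₁): €124,918.54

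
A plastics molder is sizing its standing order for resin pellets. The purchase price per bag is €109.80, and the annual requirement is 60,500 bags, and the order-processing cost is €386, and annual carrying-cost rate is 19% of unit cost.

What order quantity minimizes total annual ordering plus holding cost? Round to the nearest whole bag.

1,496 bags

H = i·C = 0.19 × €109.8 = €20.8620 per bag-year
Q* = √(2·D·S / H) = √(2·60,500·386 / 20.862) = √2,238,807.4 ≈ 1,496.26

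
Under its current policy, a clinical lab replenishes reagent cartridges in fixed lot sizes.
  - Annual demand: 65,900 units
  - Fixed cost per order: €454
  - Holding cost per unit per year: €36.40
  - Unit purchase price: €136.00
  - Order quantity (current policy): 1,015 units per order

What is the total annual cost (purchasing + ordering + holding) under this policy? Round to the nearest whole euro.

Orders/yr = 65,900/1,015 = 64.926; ordering cost = 64.926 × €454 = €29,476.45
Average inventory = 1,015/2 = 507.5; holding cost = 507.5 × €36.4 = €18,473.00
Purchase cost = D·C = 65,900 × 136 = €8,962,400.00
Total = €29,476.45 + €18,473.00 + €8,962,400.00 = €9,010,349.45

€9,010,349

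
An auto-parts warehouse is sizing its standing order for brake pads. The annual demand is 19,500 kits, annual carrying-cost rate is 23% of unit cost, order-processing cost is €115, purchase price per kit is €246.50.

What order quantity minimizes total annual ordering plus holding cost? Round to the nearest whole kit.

Carrying cost H = €246.5 × 23% = €56.6950/kit/yr
Q* = √(2·D·S / H) = √(2·19,500·115 / 56.695) = √79,107.5 ≈ 281.26

281 kits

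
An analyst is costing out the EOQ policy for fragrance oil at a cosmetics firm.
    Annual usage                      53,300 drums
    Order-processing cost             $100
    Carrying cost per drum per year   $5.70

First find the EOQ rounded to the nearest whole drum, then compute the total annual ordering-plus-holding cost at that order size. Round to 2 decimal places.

$7,795.00

2DS/H = 2·53,300·100/5.7 = 1,870,175.44
EOQ = √1,870,175.44 ≈ 1,367.54 → Q = 1,368 drums
Orders/yr = 53,300/1,368 = 38.962; ordering cost = 38.962 × $100 = $3,896.20
Average inventory = 1,368/2 = 684; holding cost = 684 × $5.7 = $3,898.80
Total = $3,896.20 + $3,898.80 = $7,795.00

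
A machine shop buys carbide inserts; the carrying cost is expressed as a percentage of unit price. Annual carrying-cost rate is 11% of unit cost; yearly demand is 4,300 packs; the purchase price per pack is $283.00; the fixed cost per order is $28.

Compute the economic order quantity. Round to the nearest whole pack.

Carrying cost H = $283 × 11% = $31.1300/pack/yr
Q* = √(2·D·S / H) = √(2·4,300·28 / 31.13) = √7,735.3 ≈ 87.95

88 packs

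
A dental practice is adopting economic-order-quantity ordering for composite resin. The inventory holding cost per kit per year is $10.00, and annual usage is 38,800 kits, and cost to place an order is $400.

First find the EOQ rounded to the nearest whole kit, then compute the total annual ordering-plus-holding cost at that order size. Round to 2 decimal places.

$17,618.17

2DS/H = 2·38,800·400/10 = 3,104,000.00
EOQ = √3,104,000.00 ≈ 1,761.82 → Q = 1,762 kits
Orders/yr = 38,800/1,762 = 22.020; ordering cost = 22.020 × $400 = $8,808.17
Average inventory = 1,762/2 = 881; holding cost = 881 × $10 = $8,810.00
Total = $8,808.17 + $8,810.00 = $17,618.17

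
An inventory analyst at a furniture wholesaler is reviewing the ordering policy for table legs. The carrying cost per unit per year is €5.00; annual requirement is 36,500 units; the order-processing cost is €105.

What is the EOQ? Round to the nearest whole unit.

1,238 units

2DS/H = 2·36,500·105/5 = 1,533,000.00
EOQ = √1,533,000.00 ≈ 1,238.14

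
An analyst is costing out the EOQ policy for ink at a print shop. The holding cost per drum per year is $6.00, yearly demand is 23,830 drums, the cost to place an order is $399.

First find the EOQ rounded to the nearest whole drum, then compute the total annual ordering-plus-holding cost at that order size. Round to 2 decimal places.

EOQ = √(2DS/H) = √(2 × 23,830 × 399 / 6)
    = √(3,169,390.00) ≈ 1,780.28 → Q = 1,780 drums
Orders/yr = 23,830/1,780 = 13.388; ordering cost = 13.388 × $399 = $5,341.67
Average inventory = 1,780/2 = 890; holding cost = 890 × $6 = $5,340.00
Total = $5,341.67 + $5,340.00 = $10,681.67

$10,681.67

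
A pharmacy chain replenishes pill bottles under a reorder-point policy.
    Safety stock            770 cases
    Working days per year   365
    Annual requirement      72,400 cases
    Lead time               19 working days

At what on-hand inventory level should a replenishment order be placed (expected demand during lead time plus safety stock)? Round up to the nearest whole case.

Daily demand d = 72,400 / 365 = 198.356 cases/day
Demand during lead time = 198.356 × 19 = 3,768.77
Reorder point = 3,768.77 + 770 = 4,538.77 → round up

4,539 cases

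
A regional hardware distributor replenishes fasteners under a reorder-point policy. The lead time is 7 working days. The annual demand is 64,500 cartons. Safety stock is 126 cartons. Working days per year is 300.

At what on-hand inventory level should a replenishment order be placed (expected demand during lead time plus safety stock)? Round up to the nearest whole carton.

Daily demand d = 64,500 / 300 = 215.000 cartons/day
Demand during lead time = 215.000 × 7 = 1,505.00
Reorder point = 1,505.00 + 126 = 1,631.00 → round up

1,631 cartons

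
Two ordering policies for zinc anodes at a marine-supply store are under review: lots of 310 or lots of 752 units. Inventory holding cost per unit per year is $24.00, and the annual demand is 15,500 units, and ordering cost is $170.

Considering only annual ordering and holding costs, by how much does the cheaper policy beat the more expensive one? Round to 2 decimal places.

$307.99

Annual cost at Q: ordering D·S/Q plus holding Q·H/2.
TC(310) = (15,500/310)×170 + (310/2)×24 = $12,220.00
TC(752) = (15,500/752)×170 + (752/2)×24 = $12,527.99
Cheaper: Q = 310.  Difference = $307.99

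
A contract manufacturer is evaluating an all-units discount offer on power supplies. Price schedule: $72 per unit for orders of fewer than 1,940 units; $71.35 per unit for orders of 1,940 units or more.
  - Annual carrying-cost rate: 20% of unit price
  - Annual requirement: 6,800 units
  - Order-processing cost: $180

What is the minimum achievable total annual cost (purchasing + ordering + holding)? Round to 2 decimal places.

$495,537.27

H₁ = 20%×$72 = $14.4000;  H₂ = 20%×$71.35 = $14.2700
EOQ₁ = √(2×6,800×180/14.4000) = 412.31  (< 1,940, feasible at tier 1)
EOQ₂ = √(2×6,800×180/14.2700) = 414.18  (< 1,940 → use Q = 1,940 at tier-2 price)
TC(tier 1 (EOQ₁), Q≈412.3) = $495,537.27
TC(tier 2, Q≈1,940.0) = $499,652.83
Minimum at tier 1 (EOQ₁): $495,537.27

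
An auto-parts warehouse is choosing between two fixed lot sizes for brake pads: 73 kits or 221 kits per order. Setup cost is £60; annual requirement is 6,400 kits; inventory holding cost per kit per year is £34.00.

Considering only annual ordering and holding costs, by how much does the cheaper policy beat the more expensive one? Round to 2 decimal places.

Annual cost at Q: ordering D·S/Q plus holding Q·H/2.
TC(73) = (6,400/73)×60 + (73/2)×34 = £6,501.27
TC(221) = (6,400/221)×60 + (221/2)×34 = £5,494.56
|ΔTC| = |£6,501.27 − £5,494.56| = £1,006.72

£1,006.72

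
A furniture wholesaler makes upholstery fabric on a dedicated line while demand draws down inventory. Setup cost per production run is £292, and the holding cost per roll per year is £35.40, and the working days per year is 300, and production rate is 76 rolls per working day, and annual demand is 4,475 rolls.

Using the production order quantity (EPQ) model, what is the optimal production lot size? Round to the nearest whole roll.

d = 4,475/300 = 14.9167 rolls/day;  effective holding cost H(1 − d/p) = 35.4·(1 − 14.9167/76) = 28.45197
Q* = √(2DS / H_eff) = √(2·4,475·292 / 28.45197) ≈ 303.07

303 rolls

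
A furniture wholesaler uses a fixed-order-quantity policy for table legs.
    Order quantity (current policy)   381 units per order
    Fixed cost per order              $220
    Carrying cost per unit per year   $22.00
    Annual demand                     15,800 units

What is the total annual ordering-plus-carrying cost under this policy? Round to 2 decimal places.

Ordering: D/Q × S = 15,800/381 × $220 = $9,123.36
Holding:  Q/2 × H = 381/2 × $22 = $4,191.00
Total = $9,123.36 + $4,191.00 = $13,314.36

$13,314.36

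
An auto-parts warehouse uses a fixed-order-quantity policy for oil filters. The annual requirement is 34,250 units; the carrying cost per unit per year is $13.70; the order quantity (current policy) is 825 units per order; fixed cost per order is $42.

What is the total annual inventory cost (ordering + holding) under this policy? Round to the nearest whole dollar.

Orders/yr = 34,250/825 = 41.515; ordering cost = 41.515 × $42 = $1,743.64
Average inventory = 825/2 = 412.5; holding cost = 412.5 × $13.7 = $5,651.25
Total = $1,743.64 + $5,651.25 = $7,394.89

$7,395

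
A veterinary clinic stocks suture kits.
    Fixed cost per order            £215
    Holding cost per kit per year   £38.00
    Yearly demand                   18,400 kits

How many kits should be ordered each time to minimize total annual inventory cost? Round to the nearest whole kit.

456 kits

Q* = √(2·D·S / H) = √(2·18,400·215 / 38) = √208,210.5 ≈ 456.30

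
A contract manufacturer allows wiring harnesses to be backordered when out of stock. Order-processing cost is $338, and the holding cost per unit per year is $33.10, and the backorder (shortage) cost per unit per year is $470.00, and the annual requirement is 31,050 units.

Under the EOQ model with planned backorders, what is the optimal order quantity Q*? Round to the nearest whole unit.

Basic EOQ = √(2·31,050·338/33.1) = 796.325
Backorder adjustment √((H+b)/b) = √((33.1+470)/470) = 1.0346
Q* = 796.325 × 1.0346 ≈ 823.89

824 units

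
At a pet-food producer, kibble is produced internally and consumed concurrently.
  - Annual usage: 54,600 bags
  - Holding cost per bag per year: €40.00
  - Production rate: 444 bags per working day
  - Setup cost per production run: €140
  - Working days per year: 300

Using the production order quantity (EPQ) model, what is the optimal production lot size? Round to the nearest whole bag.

805 bags

d = 54,600/300 = 182.0000 bags/day;  effective holding cost H(1 − d/p) = 40·(1 − 182.0000/444) = 23.60360
Q* = √(2DS / H_eff) = √(2·54,600·140 / 23.60360) ≈ 804.80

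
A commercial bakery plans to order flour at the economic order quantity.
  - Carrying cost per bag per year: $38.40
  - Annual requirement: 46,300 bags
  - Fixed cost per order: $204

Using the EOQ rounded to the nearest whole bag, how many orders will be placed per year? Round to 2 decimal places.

Optimal lot size Q* = (2 × 46,300 × $204 / $38.4)^½ ≈ 701.38 → Q = 701
Orders per year = D/Q = 46,300 / 701 = 66.049

66.05 orders per year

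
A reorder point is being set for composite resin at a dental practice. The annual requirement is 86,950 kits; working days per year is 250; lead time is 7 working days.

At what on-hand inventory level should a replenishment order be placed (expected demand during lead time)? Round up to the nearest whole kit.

2,435 kits

Daily demand d = 86,950 / 250 = 347.800 kits/day
Demand during lead time = 347.800 × 7 = 2,434.60
Reorder point = 2,434.60 → round up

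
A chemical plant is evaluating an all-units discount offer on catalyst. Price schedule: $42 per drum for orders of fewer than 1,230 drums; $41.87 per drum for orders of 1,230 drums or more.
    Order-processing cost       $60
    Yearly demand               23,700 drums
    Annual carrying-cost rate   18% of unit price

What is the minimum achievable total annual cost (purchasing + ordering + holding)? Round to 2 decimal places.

H₁ = 18%×$42 = $7.5600;  H₂ = 18%×$41.87 = $7.5366
EOQ₁ = √(2×23,700×60/7.5600) = 613.34  (< 1,230, feasible at tier 1)
EOQ₂ = √(2×23,700×60/7.5366) = 614.30  (< 1,230 → use Q = 1,230 at tier-2 price)
TC(tier 1 (EOQ₁), Q≈613.3) = $1,000,036.88
TC(tier 2, Q≈1,230.0) = $998,110.11
Minimum at tier 2: $998,110.11

$998,110.11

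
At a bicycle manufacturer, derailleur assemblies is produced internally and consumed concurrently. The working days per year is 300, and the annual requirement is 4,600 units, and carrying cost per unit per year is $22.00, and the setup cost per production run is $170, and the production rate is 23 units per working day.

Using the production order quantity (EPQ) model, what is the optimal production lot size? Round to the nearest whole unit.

462 units

Daily demand d = 4,600/300 = 15.333; p = 23; 1 − d/p = 0.33333
EPQ = √(2DS / (H(1 − d/p)))
    = √(2 × 4,600 × 170 / (22 × 0.33333)) ≈ 461.81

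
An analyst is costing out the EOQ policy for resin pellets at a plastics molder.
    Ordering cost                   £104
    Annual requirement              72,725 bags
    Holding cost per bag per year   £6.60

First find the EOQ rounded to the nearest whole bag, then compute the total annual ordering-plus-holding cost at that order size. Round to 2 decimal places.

EOQ = √(2DS/H) = √(2 × 72,725 × 104 / 6.6)
    = √(2,291,939.39) ≈ 1,513.92 → Q = 1,514 bags
Orders/yr = 72,725/1,514 = 48.035; ordering cost = 48.035 × £104 = £4,995.64
Average inventory = 1,514/2 = 757; holding cost = 757 × £6.6 = £4,996.20
Total = £4,995.64 + £4,996.20 = £9,991.84

£9,991.84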